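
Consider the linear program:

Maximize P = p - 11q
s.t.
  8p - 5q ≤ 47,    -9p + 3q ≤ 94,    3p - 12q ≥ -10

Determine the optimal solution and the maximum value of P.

p = -611/21, q = -1175/21, maximum P = 12314/21

The optimum lies where 8p - 5q = 47 and -9p + 3q = 94.
Solving simultaneously gives p = -611/21, q = -1175/21.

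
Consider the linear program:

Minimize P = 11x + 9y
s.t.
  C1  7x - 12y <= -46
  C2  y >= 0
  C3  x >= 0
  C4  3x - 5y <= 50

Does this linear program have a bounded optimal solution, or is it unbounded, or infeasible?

Corner points and P = 11x + 9y:
  (0, 23/6) → P = 69/2
  (830, 488) → P = 13522
The feasible region has finitely many vertices and no improving ray; the minimum is 69/2 at (0, 23/6).

bounded optimum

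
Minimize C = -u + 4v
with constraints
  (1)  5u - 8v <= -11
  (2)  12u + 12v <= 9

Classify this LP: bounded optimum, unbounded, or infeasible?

unbounded

From the feasible point (-5/13, 59/52), moving in the direction (-8, -5) keeps every constraint satisfied while C decreases without bound.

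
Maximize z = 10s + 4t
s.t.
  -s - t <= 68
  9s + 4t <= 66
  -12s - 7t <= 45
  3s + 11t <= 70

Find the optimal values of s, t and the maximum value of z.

s = 214/5, t = -399/5, maximum z = 544/5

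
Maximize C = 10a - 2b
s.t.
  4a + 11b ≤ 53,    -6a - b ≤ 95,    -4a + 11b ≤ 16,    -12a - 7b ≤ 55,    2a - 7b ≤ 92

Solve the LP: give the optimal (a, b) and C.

a = 1383/50, b = -131/25, maximum C = 7177/25

The optimum lies where 4a + 11b = 53 and 2a - 7b = 92.
Solving simultaneously gives a = 1383/50, b = -131/25.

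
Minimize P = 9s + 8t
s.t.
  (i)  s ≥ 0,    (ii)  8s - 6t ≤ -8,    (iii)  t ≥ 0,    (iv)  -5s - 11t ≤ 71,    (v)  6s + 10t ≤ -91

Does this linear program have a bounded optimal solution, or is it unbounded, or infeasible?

infeasible

The boundaries s = 0 and 8s - 6t = -8 meet at (0, 4/3), but that point violates 6s + 10t ≤ -91. Every candidate vertex is excluded by some other constraint, so the feasible region is empty.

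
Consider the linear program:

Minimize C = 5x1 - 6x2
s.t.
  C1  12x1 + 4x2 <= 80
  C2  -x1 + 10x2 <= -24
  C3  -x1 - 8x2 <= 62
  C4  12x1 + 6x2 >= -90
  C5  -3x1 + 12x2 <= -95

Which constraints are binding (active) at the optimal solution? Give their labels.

C3 and C5

Feasible corners and C = 5x1 - 6x2:
  (222/23, -206/23) → C = 102
  (335/39, -75/13) → C = 3025/39
  (4/9, -281/36) → C = 883/18

The minimum is at (4/9, -281/36). Substituting into each constraint, equality holds for C3 and C5; the remaining constraints have slack.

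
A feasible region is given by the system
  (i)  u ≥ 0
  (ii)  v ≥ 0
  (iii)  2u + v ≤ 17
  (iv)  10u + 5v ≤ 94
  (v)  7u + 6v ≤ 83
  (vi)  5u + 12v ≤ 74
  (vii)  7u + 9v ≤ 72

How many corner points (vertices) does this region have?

Intersecting each pair of boundary lines and keeping only the points that satisfy every inequality leaves:
  (0, 0)
  (0, 37/6)
  (17/2, 0)
  (81/11, 25/11)
  (66/13, 158/39)

5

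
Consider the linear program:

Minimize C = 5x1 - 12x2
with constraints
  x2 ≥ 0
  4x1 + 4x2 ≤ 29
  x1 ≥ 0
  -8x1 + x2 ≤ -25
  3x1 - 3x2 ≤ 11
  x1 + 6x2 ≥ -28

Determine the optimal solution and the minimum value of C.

x1 = 43/12, x2 = 11/3, minimum C = -313/12

Feasible corners and C = 5x1 - 12x2:
  (25/8, 0) → C = 125/8
  (11/3, 0) → C = 55/3
  (43/12, 11/3) → C = -313/12
  (131/24, 43/24) → C = 139/24

The optimum lies where 4x1 + 4x2 = 29 and -8x1 + x2 = -25.
Solving simultaneously gives x1 = 43/12, x2 = 11/3.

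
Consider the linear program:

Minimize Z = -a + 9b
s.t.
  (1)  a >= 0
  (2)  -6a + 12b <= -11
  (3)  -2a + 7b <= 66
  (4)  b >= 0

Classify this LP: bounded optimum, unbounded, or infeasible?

unbounded

From the feasible point (869/18, 209/9), moving in the direction (1, 0) keeps every constraint satisfied while Z decreases without bound.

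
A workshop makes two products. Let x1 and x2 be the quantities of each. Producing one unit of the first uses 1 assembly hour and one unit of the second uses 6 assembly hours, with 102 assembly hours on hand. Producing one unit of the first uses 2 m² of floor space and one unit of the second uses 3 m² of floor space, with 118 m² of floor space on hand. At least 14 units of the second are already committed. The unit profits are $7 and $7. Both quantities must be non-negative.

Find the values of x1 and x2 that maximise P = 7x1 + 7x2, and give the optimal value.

x1 = 18, x2 = 14, maximum P = 224

At the optimal vertex, x1 + 6x2 = 102 and x2 = 14.
Solving simultaneously gives x1 = 18, x2 = 14.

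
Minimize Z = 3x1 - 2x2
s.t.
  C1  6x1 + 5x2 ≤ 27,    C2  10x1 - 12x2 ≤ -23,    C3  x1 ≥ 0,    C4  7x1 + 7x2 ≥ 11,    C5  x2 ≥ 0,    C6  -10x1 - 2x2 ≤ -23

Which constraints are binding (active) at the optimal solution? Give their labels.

C1 and C6

Extreme points and Z = 3x1 - 2x2:
  (209/122, 204/61) → Z = -189/122
  (61/38, 66/19) → Z = -81/38
  (23/14, 23/7) → Z = -23/14

The minimum is at (61/38, 66/19). Substituting into each constraint, equality holds for C1 and C6; the remaining constraints have slack.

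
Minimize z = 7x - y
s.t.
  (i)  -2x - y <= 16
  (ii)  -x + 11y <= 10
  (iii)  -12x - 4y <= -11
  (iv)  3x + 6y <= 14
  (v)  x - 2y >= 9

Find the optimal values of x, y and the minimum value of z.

Vertices and z = 7x - y:
  (75/4, -107/2) → z = 739/4
  (29/14, -97/28) → z = 503/28
  (41/6, -13/12) → z = 587/12
The feasible region is unbounded (it extends along (1, -2), (2, -1)), but z strictly increases along every unbounded feasible direction, so there is no improving ray and the minimum is attained at a vertex.

The optimum lies where -12x - 4y = -11 and x - 2y = 9.
Solving simultaneously gives x = 29/14, y = -97/28.

x = 29/14, y = -97/28, minimum z = 503/28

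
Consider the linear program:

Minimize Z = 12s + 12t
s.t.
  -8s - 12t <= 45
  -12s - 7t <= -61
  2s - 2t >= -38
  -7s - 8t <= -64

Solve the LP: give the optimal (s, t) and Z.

s = 40/47, t = 341/47, minimum Z = 4572/47

Feasible corners and Z = 12s + 12t:
  (282/5, -827/20) → Z = 903/5
  (-72/19, 289/19) → Z = 2604/19
  (40/47, 341/47) → Z = 4572/47
The feasible region is unbounded (it extends along (1, 1), (3, -2)), but Z strictly increases along every unbounded feasible direction, so there is no improving ray and the minimum is attained at a vertex.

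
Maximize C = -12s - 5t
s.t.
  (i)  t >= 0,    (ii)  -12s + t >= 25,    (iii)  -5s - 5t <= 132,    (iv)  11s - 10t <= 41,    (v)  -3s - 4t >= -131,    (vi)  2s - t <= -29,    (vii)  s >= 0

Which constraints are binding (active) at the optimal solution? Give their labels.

(vi) and (vii)

Corner points and C = -12s - 5t:
  (31/51, 549/17) → C = -2869/17
  (2/5, 149/5) → C = -769/5
  (0, 131/4) → C = -655/4
  (0, 29) → C = -145

The maximum is at (0, 29). Substituting into each constraint, equality holds for (vi) and (vii); the remaining constraints have slack.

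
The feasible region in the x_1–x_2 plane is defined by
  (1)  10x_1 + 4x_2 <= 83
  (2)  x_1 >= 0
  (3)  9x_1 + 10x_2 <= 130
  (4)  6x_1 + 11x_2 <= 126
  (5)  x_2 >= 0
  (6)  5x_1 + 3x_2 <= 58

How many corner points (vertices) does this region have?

The feasible vertices (each the meet of two boundaries and inside every other half-plane) are:
  (155/32, 553/64)
  (83/10, 0)
  (0, 126/11)
  (0, 0)
  (170/39, 118/13)

5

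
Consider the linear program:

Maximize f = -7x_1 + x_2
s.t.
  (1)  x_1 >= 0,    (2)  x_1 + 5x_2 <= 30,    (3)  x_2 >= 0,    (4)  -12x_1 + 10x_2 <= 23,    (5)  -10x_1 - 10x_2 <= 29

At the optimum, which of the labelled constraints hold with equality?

Extreme points and f = -7x_1 + x_2:
  (0, 0) → f = 0
  (0, 23/10) → f = 23/10
  (30, 0) → f = -210
  (37/14, 383/70) → f = -456/35

The maximum is at (0, 23/10). Substituting into each constraint, equality holds for (1) and (4); the remaining constraints have slack.

(1) and (4)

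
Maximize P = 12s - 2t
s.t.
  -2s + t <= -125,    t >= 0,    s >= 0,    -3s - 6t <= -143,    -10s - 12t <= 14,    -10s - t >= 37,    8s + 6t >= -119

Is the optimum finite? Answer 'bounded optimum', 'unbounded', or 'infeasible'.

The boundaries -2s + t = -125 and t = 0 meet at (125/2, 0), but that point violates -10s - t ≥ 37. Every candidate vertex is excluded by some other constraint, so the feasible region is empty.

infeasible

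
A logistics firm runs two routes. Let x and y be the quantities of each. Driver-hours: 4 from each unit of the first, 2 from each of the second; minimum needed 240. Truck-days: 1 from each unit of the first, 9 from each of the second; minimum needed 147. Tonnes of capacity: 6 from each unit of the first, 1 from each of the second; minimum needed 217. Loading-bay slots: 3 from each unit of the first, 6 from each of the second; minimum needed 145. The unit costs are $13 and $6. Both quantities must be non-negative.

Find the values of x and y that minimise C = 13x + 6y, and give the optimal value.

x = 97/4, y = 143/2, minimum C = 2977/4

The feasible region is unbounded (it extends along (0, 1), (1, 0)), but C strictly increases along every unbounded feasible direction, so there is no improving ray and the minimum is attained at a vertex.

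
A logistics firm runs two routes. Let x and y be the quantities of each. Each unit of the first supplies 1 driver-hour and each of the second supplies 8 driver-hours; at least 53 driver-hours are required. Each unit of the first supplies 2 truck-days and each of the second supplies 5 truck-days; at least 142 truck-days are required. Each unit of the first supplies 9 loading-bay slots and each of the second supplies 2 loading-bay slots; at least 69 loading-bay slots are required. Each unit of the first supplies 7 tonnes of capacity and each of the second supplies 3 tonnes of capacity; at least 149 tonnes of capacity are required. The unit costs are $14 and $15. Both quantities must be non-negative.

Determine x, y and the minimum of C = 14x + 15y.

x = 11, y = 24, minimum C = 514

Corner points and C = 14x + 15y:
  (0, 149/3) → C = 745
  (71, 0) → C = 994
  (11, 24) → C = 514
The feasible region is unbounded (it extends along (0, 1), (1, 0)), but C strictly increases along every unbounded feasible direction, so there is no improving ray and the minimum is attained at a vertex.

The binding constraints are 2x + 5y = 142 and 7x + 3y = 149.
Solving simultaneously gives x = 11, y = 24.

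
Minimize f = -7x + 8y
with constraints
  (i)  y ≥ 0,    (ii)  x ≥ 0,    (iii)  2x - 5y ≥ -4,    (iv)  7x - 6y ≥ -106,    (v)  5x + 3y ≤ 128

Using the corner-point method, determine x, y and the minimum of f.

Extreme points and f = -7x + 8y:
  (0, 0) → f = 0
  (128/5, 0) → f = -896/5
  (0, 4/5) → f = 32/5
  (628/31, 276/31) → f = -2188/31

The optimum lies where y = 0 and 5x + 3y = 128.
Solving simultaneously gives x = 128/5, y = 0.

x = 128/5, y = 0, minimum f = -896/5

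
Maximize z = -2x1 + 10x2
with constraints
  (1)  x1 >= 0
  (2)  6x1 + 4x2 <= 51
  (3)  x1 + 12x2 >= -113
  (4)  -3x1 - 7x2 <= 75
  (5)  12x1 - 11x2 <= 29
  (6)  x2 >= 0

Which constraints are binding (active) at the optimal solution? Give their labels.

(1) and (2)

Vertices and z = -2x1 + 10x2:
  (0, 51/4) → z = 255/2
  (0, 0) → z = 0
  (677/114, 73/19) → z = 1513/57
  (29/12, 0) → z = -29/6

The maximum is at (0, 51/4). Substituting into each constraint, equality holds for (1) and (2); the remaining constraints have slack.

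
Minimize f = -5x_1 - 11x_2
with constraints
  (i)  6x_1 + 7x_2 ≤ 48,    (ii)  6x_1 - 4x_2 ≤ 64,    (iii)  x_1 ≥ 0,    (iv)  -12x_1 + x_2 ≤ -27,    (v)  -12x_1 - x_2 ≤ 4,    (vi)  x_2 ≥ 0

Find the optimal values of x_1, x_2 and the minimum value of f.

x_1 = 79/30, x_2 = 23/5, minimum f = -1913/30

Corner points and f = -5x_1 - 11x_2:
  (79/30, 23/5) → f = -1913/30
  (8, 0) → f = -40
  (9/4, 0) → f = -45/4

The binding constraints are 6x_1 + 7x_2 = 48 and -12x_1 + x_2 = -27.
Solving simultaneously gives x_1 = 79/30, x_2 = 23/5.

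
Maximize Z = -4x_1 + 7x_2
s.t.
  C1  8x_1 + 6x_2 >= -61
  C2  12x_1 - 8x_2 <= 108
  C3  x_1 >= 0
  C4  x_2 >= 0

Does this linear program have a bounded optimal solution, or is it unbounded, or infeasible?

unbounded

From the feasible point (9, 0), moving in the direction (0, 1) keeps every constraint satisfied while Z increases without bound.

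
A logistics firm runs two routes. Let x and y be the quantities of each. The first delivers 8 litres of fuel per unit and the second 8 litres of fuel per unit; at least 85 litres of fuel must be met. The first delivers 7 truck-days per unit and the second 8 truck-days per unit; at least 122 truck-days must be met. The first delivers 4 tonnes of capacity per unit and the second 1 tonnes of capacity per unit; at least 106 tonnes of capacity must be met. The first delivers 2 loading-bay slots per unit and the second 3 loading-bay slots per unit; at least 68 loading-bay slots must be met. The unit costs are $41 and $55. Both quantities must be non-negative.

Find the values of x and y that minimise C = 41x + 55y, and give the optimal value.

x = 25, y = 6, minimum C = 1355

Feasible corners and C = 41x + 55y:
  (0, 106) → C = 5830
  (34, 0) → C = 1394
  (25, 6) → C = 1355
The feasible region is unbounded (it extends along (0, 1), (1, 0)), but C strictly increases along every unbounded feasible direction, so there is no improving ray and the minimum is attained at a vertex.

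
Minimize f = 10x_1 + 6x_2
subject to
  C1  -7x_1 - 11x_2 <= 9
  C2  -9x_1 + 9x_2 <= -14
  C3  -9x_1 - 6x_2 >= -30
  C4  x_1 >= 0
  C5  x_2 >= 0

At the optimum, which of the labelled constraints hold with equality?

Vertices and f = 10x_1 + 6x_2:
  (118/45, 16/15) → f = 1468/45
  (14/9, 0) → f = 140/9
  (10/3, 0) → f = 100/3

The minimum is at (14/9, 0). Substituting into each constraint, equality holds for C2 and C5; the remaining constraints have slack.

C2 and C5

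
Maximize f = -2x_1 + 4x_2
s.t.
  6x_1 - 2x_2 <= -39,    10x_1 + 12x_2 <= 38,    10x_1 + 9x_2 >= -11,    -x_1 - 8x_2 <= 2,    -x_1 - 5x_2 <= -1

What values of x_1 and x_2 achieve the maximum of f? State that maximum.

Corner points and f = -2x_1 + 4x_2:
  (-98/23, 309/46) → f = 814/23
  (-373/74, 162/37) → f = 1021/37
  (-79/5, 49/3) → f = 1454/15

x_1 = -79/5, x_2 = 49/3, maximum f = 1454/15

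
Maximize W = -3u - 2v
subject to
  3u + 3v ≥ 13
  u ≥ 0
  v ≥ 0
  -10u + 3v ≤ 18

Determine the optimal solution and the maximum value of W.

u = 0, v = 13/3, maximum W = -26/3

The feasible region is unbounded (it extends along (3, 10), (1, 0)), but W strictly decreases along every unbounded feasible direction, so there is no improving ray and the maximum is attained at a vertex.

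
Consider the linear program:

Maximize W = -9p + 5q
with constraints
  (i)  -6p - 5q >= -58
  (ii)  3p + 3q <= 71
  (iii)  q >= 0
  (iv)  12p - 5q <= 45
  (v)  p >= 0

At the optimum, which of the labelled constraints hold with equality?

Vertices and W = -9p + 5q:
  (103/18, 71/15) → W = -167/6
  (0, 58/5) → W = 58
  (15/4, 0) → W = -135/4
  (0, 0) → W = 0

The maximum is at (0, 58/5). Substituting into each constraint, equality holds for (i) and (v); the remaining constraints have slack.

(i) and (v)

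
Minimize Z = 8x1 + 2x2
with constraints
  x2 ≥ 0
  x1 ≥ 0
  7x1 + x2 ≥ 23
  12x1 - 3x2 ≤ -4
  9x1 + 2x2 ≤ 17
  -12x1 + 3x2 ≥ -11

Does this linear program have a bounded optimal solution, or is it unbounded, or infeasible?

infeasible

The boundaries x1 = 0 and 7x1 + x2 = 23 meet at (0, 23), but that point violates 9x1 + 2x2 ≤ 17. Every candidate vertex is excluded by some other constraint, so the feasible region is empty.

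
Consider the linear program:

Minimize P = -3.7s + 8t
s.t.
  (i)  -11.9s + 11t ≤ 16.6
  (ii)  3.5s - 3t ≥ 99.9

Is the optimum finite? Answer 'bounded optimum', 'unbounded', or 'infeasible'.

From the feasible point (410.25, 445.325), moving in the direction (-3, -3.5) keeps every constraint satisfied while P decreases without bound.

unbounded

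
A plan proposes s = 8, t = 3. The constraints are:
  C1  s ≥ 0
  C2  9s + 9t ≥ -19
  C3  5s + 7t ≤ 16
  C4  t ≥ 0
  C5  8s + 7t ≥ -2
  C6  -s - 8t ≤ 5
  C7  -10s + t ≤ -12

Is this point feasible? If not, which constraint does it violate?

not feasible — violates C3

Constraint C3: 5s + 7t = 61, which is not ≤ 16. All other constraints are satisfied.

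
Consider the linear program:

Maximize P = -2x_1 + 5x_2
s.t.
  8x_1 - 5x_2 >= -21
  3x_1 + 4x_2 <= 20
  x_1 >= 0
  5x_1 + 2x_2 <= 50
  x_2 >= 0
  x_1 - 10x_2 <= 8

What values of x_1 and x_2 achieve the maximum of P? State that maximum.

Extreme points and P = -2x_1 + 5x_2:
  (16/47, 223/47) → P = 1083/47
  (0, 21/5) → P = 21
  (20/3, 0) → P = -40/3
  (0, 0) → P = 0

The binding constraints are 8x_1 - 5x_2 = -21 and 3x_1 + 4x_2 = 20.
Solving simultaneously gives x_1 = 16/47, x_2 = 223/47.

x_1 = 16/47, x_2 = 223/47, maximum P = 1083/47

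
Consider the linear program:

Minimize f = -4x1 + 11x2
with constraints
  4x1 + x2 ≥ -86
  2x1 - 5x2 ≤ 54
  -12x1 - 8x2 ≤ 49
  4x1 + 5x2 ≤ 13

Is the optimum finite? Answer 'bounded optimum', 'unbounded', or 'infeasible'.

bounded optimum

Vertices and f = -4x1 + 11x2:
  (187/76, -373/38) → f = -4477/38
  (67/6, -19/3) → f = -343/3
  (-349/28, 88/7) → f = 1317/7
The feasible region has finitely many vertices and no improving ray; the minimum is -4477/38 at (187/76, -373/38).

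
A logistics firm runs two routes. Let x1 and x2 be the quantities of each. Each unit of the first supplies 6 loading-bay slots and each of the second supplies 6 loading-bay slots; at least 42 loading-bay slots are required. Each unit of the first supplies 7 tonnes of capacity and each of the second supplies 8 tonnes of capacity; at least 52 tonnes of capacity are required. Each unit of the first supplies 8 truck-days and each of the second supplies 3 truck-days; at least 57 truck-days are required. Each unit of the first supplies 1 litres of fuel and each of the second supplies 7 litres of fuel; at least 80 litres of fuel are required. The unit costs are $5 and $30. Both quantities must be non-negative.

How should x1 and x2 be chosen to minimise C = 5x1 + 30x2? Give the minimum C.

Corner points and C = 5x1 + 30x2:
  (0, 19) → C = 570
  (80, 0) → C = 400
  (3, 11) → C = 345
The feasible region is unbounded (it extends along (0, 1), (1, 0)), but C strictly increases along every unbounded feasible direction, so there is no improving ray and the minimum is attained at a vertex.

x1 = 3, x2 = 11, minimum C = 345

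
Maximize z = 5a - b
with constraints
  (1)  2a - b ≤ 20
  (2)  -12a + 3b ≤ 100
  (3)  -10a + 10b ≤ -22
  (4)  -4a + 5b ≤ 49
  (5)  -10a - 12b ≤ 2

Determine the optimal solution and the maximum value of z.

a = 89/5, b = 78/5, maximum z = 367/5

Extreme points and z = 5a - b:
  (89/5, 78/5) → z = 367/5
  (7, -6) → z = 41
  (61/55, -12/11) → z = 73/11

The binding constraints are 2a - b = 20 and -10a + 10b = -22.
Solving simultaneously gives a = 89/5, b = 78/5.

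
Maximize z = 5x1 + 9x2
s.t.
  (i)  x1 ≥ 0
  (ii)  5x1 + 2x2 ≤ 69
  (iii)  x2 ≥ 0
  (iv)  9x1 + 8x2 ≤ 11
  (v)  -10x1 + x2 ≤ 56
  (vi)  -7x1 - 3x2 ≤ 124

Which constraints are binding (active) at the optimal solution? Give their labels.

Vertices and z = 5x1 + 9x2:
  (0, 0) → z = 0
  (0, 11/8) → z = 99/8
  (11/9, 0) → z = 55/9

The maximum is at (0, 11/8). Substituting into each constraint, equality holds for (i) and (iv); the remaining constraints have slack.

(i) and (iv)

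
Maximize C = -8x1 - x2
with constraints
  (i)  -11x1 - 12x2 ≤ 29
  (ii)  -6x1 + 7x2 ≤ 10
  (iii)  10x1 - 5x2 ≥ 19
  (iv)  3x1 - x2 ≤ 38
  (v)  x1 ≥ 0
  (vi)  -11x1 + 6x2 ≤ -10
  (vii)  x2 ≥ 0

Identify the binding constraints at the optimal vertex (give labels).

(iii) and (vii)

Feasible corners and C = -8x1 - x2:
  (183/40, 107/20) → C = -839/20
  (92/5, 86/5) → C = -822/5
  (19/10, 0) → C = -76/5
  (38/3, 0) → C = -304/3

The maximum is at (19/10, 0). Substituting into each constraint, equality holds for (iii) and (vii); the remaining constraints have slack.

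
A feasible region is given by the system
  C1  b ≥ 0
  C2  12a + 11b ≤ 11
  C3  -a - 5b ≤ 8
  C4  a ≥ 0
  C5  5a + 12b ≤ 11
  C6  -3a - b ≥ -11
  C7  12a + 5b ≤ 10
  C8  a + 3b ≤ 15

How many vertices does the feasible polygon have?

Intersecting each pair of boundary lines and keeping only the points that satisfy every inequality leaves:
  (0, 0)
  (5/6, 0)
  (11/89, 77/89)
  (55/72, 1/6)
  (0, 11/12)

5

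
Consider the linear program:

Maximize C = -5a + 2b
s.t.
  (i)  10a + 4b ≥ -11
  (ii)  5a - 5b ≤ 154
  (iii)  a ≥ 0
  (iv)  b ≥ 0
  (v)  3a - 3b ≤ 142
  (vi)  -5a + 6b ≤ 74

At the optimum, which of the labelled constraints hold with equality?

Extreme points and C = -5a + 2b:
  (154/5, 0) → C = -154
  (1294/5, 228) → C = -838
  (0, 0) → C = 0
  (0, 37/3) → C = 74/3

The maximum is at (0, 37/3). Substituting into each constraint, equality holds for (iii) and (vi); the remaining constraints have slack.

(iii) and (vi)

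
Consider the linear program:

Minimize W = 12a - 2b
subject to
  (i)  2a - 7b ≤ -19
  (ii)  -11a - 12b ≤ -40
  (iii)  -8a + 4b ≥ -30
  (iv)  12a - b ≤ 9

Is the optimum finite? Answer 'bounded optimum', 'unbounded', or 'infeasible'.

From the feasible point (52/101, 289/101), moving in the direction (1, 12) keeps every constraint satisfied while W decreases without bound.

unbounded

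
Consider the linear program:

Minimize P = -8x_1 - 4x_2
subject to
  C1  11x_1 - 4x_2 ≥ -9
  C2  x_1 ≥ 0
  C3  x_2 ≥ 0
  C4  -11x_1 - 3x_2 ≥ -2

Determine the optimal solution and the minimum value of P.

x_1 = 0, x_2 = 2/3, minimum P = -8/3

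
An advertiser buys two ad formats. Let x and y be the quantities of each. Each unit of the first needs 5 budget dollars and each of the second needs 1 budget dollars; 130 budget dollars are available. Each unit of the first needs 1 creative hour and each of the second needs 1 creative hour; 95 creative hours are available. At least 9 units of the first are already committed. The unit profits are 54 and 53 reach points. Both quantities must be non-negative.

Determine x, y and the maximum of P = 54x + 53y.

Feasible corners and P = 54x + 53y:
  (26, 0) → P = 1404
  (9, 0) → P = 486
  (9, 85) → P = 4991

x = 9, y = 85, maximum P = 4991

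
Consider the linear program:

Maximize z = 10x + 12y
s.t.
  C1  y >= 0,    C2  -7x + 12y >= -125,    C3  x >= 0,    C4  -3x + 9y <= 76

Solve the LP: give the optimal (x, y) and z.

x = 679/9, y = 907/27, maximum z = 10418/9

Feasible corners and z = 10x + 12y:
  (125/7, 0) → z = 1250/7
  (0, 0) → z = 0
  (679/9, 907/27) → z = 10418/9
  (0, 76/9) → z = 304/3

The binding constraints are -7x + 12y = -125 and -3x + 9y = 76.
Solving simultaneously gives x = 679/9, y = 907/27.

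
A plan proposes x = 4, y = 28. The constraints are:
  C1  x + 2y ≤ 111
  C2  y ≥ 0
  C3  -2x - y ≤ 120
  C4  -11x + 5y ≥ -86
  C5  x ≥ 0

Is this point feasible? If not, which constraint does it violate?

feasible

C1: 60 ≤ 111 ✓
C2: 28 ≥ 0 ✓
C3: -36 ≤ 120 ✓
C4: 96 ≥ -86 ✓
C5: 4 ≥ 0 ✓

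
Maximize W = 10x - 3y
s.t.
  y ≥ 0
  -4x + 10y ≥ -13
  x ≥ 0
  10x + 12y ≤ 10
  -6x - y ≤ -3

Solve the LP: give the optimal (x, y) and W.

x = 1, y = 0, maximum W = 10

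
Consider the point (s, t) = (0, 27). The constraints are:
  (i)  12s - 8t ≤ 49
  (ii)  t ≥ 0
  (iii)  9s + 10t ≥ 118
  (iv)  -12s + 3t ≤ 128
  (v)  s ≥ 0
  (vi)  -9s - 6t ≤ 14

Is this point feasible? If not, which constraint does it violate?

feasible

(i): -216 ≤ 49 ✓
(ii): 27 ≥ 0 ✓
(iii): 270 ≥ 118 ✓
(iv): 81 ≤ 128 ✓
(v): 0 ≥ 0 ✓
(vi): -162 ≤ 14 ✓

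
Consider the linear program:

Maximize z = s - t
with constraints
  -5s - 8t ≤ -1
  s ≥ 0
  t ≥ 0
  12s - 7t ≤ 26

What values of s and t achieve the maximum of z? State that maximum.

s = 13/6, t = 0, maximum z = 13/6

Corner points and z = s - t:
  (0, 1/8) → z = -1/8
  (1/5, 0) → z = 1/5
  (13/6, 0) → z = 13/6
The feasible region is unbounded (it extends along (0, 1), (7, 12)), but z strictly decreases along every unbounded feasible direction, so there is no improving ray and the maximum is attained at a vertex.

At the optimal vertex, t = 0 and 12s - 7t = 26.
Solving simultaneously gives s = 13/6, t = 0.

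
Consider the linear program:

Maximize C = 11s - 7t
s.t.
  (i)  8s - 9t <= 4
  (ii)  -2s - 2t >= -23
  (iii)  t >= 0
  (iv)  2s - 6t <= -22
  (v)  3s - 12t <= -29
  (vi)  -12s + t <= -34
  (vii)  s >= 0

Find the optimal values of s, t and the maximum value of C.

s = 47/8, t = 45/8, maximum C = 101/4

Vertices and C = 11s - 7t:
  (47/8, 45/8) → C = 101/4
  (7/2, 8) → C = -35/2
  (113/35, 166/35) → C = 81/35

The optimum lies where -2s - 2t = -23 and 2s - 6t = -22.
Solving simultaneously gives s = 47/8, t = 45/8.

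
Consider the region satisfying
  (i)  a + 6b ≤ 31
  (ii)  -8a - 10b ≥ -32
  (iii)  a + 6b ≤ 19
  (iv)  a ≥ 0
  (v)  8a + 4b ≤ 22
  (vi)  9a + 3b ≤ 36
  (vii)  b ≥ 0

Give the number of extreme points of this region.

Of the 20 pairwise boundary intersections, those satisfying every inequality are:
  (1/19, 60/19)
  (23/12, 5/3)
  (0, 19/6)
  (0, 0)
  (11/4, 0)

5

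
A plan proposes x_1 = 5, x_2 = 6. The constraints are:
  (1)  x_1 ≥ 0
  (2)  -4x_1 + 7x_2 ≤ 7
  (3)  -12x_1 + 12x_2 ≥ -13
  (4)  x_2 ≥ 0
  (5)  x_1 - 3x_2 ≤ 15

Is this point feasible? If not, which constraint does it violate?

Constraint (2): -4x_1 + 7x_2 = 22, which is not ≤ 7. All other constraints are satisfied.

not feasible — violates (2)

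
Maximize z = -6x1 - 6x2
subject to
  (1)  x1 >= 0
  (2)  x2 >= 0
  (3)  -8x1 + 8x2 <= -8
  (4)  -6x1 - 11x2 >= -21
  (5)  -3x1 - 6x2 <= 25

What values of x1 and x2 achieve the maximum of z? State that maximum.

Vertices and z = -6x1 - 6x2:
  (1, 0) → z = -6
  (7/2, 0) → z = -21
  (32/17, 15/17) → z = -282/17

At the optimal vertex, x2 = 0 and -8x1 + 8x2 = -8.
Solving simultaneously gives x1 = 1, x2 = 0.

x1 = 1, x2 = 0, maximum z = -6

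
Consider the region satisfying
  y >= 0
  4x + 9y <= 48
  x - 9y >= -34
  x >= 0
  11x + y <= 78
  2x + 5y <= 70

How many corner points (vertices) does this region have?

Pairwise boundary intersections that survive every other constraint:
  (0, 0)
  (78/11, 0)
  (14/5, 184/45)
  (654/95, 216/95)
  (0, 34/9)

5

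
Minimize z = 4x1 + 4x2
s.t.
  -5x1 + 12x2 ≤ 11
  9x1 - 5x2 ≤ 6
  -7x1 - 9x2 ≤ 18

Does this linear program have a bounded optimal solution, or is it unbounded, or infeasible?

Feasible corners and z = 4x1 + 4x2:
  (127/83, 129/83) → z = 1024/83
  (-105/43, -13/129) → z = -1312/129
  (-9/29, -51/29) → z = -240/29
The feasible region has finitely many vertices and no improving ray; the minimum is -1312/129 at (-105/43, -13/129).

bounded optimum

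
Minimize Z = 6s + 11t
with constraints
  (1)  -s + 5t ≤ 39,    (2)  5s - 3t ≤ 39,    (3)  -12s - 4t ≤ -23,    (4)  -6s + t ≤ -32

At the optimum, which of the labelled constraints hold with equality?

Feasible corners and Z = 6s + 11t:
  (156/11, 117/11) → Z = 2223/11
  (199/29, 266/29) → Z = 4120/29
  (57/13, -74/13) → Z = -472/13

The minimum is at (57/13, -74/13). Substituting into each constraint, equality holds for (2) and (4); the remaining constraints have slack.

(2) and (4)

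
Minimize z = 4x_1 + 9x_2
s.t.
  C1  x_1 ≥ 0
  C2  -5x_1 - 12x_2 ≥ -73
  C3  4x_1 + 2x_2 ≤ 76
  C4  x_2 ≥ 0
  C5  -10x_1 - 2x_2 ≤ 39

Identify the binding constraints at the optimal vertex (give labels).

C1 and C4

Corner points and z = 4x_1 + 9x_2:
  (0, 73/12) → z = 219/4
  (0, 0) → z = 0
  (73/5, 0) → z = 292/5

The minimum is at (0, 0). Substituting into each constraint, equality holds for C1 and C4; the remaining constraints have slack.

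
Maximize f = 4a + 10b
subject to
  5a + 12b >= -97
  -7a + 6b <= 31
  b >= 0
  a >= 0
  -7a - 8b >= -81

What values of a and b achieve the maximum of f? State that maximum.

a = 17/7, b = 8, maximum f = 628/7

Feasible corners and f = 4a + 10b:
  (0, 31/6) → f = 155/3
  (17/7, 8) → f = 628/7
  (0, 0) → f = 0
  (81/7, 0) → f = 324/7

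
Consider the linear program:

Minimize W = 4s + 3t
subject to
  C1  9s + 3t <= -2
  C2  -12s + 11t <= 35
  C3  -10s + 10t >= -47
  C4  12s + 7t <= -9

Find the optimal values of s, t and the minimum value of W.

The optimum lies where -12s + 11t = 35 and -10s + 10t = -47.
Solving simultaneously gives s = -867/10, t = -457/5.

s = -867/10, t = -457/5, minimum W = -621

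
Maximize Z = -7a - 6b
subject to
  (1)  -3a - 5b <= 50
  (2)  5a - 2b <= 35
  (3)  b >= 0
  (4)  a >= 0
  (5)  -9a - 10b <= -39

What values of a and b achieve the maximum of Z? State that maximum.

The feasible region is unbounded (it extends along (0, 1), (2, 5)), but Z strictly decreases along every unbounded feasible direction, so there is no improving ray and the maximum is attained at a vertex.

a = 0, b = 39/10, maximum Z = -117/5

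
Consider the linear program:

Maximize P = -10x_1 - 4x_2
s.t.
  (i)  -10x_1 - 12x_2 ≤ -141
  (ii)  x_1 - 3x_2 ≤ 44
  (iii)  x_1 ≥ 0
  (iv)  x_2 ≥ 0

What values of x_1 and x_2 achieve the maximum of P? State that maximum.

The feasible region is unbounded (it extends along (0, 1), (3, 1)), but P strictly decreases along every unbounded feasible direction, so there is no improving ray and the maximum is attained at a vertex.

The binding constraints are -10x_1 - 12x_2 = -141 and x_1 = 0.
Solving simultaneously gives x_1 = 0, x_2 = 47/4.

x_1 = 0, x_2 = 47/4, maximum P = -47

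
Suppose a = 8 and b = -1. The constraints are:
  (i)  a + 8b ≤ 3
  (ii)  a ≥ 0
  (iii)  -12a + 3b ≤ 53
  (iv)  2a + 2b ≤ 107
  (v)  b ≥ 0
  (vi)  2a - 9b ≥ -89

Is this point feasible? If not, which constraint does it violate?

not feasible — violates (v)

Constraint (v): b = -1, which is not ≥ 0. All other constraints are satisfied.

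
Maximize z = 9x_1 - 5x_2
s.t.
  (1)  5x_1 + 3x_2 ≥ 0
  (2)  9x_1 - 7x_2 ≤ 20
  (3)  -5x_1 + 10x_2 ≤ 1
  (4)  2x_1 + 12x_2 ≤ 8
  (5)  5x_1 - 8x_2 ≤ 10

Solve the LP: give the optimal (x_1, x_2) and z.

x_1 = 46/19, x_2 = 5/19, maximum z = 389/19

Corner points and z = 9x_1 - 5x_2:
  (-3/65, 1/13) → z = -4/5
  (6/11, -10/11) → z = 104/11
  (17/20, 21/40) → z = 201/40
  (46/19, 5/19) → z = 389/19

The binding constraints are 2x_1 + 12x_2 = 8 and 5x_1 - 8x_2 = 10.
Solving simultaneously gives x_1 = 46/19, x_2 = 5/19.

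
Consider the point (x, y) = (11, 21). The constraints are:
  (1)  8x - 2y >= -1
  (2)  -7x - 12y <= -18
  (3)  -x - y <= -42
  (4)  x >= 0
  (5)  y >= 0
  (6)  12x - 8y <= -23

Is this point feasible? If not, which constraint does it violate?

not feasible — violates (3)

Constraint (3): -x - y = -32, which is not ≤ -42. All other constraints are satisfied.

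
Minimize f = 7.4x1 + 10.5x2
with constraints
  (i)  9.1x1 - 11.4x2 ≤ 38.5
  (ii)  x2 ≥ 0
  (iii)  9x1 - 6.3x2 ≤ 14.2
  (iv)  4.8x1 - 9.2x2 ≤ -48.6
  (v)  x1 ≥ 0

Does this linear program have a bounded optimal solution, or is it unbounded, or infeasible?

Feasible corners and f = 7.4x1 + 10.5x2:
  (21841/2628, 4213/438) → f = 533803/3285
  (0, 243/46) → f = 5103/92
The feasible region has finitely many vertices and no improving ray; the minimum is 5103/92 at (0, 243/46).

bounded optimum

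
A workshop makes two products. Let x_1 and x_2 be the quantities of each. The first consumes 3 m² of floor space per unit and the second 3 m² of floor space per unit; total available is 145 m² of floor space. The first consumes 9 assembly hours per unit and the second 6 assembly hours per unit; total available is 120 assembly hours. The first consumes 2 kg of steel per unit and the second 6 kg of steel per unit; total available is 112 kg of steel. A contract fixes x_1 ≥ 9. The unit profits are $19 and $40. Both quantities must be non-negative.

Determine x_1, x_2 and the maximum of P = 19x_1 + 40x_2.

x_1 = 9, x_2 = 13/2, maximum P = 431

The binding constraints are 9x_1 + 6x_2 = 120 and x_1 = 9.
Solving simultaneously gives x_1 = 9, x_2 = 13/2.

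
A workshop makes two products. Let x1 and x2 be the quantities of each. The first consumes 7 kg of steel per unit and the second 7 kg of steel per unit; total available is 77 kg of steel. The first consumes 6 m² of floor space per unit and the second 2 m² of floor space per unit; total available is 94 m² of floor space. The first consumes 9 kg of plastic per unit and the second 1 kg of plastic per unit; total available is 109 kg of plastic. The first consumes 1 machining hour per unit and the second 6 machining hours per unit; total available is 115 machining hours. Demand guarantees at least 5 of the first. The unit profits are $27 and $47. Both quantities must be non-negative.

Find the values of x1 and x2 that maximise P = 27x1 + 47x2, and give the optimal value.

Corner points and P = 27x1 + 47x2:
  (11, 0) → P = 297
  (5, 0) → P = 135
  (5, 6) → P = 417

At the optimal vertex, 7x1 + 7x2 = 77 and x1 = 5.
Solving simultaneously gives x1 = 5, x2 = 6.

x1 = 5, x2 = 6, maximum P = 417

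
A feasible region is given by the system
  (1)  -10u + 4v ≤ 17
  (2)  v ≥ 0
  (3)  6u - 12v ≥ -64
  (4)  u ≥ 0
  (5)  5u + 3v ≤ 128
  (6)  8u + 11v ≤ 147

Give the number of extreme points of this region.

Intersecting each pair of boundary lines and keeping only the points that satisfy every inequality leaves:
  (13/24, 269/48)
  (0, 17/4)
  (0, 0)
  (147/8, 0)
  (530/81, 697/81)

5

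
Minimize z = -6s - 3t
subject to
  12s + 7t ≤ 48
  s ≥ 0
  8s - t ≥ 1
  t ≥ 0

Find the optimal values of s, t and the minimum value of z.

s = 4, t = 0, minimum z = -24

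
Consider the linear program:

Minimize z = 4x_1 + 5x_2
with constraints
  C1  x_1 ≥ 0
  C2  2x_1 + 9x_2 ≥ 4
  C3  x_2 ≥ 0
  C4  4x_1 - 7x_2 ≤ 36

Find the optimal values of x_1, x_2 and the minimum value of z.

x_1 = 0, x_2 = 4/9, minimum z = 20/9

Feasible corners and z = 4x_1 + 5x_2:
  (0, 4/9) → z = 20/9
  (2, 0) → z = 8
  (9, 0) → z = 36
The feasible region is unbounded (it extends along (0, 1), (7, 4)), but z strictly increases along every unbounded feasible direction, so there is no improving ray and the minimum is attained at a vertex.

The binding constraints are x_1 = 0 and 2x_1 + 9x_2 = 4.
Solving simultaneously gives x_1 = 0, x_2 = 4/9.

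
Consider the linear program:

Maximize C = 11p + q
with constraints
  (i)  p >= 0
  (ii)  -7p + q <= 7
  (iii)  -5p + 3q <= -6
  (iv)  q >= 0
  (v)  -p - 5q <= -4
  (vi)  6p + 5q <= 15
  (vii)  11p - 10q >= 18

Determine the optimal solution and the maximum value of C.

Corner points and C = 11p + q:
  (11/5, 9/25) → C = 614/25
  (2, 2/5) → C = 112/5
  (48/23, 57/115) → C = 2697/115

p = 11/5, q = 9/25, maximum C = 614/25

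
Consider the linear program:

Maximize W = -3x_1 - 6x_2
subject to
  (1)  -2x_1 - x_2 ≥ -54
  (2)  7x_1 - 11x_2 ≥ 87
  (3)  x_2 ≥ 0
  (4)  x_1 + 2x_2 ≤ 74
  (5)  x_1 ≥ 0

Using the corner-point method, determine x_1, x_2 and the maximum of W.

x_1 = 87/7, x_2 = 0, maximum W = -261/7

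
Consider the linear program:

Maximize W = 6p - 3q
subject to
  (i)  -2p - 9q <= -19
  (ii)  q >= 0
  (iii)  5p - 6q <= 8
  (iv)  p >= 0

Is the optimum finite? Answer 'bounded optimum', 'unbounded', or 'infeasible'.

unbounded

From the feasible point (62/19, 79/57), moving in the direction (6, 5) keeps every constraint satisfied while W increases without bound.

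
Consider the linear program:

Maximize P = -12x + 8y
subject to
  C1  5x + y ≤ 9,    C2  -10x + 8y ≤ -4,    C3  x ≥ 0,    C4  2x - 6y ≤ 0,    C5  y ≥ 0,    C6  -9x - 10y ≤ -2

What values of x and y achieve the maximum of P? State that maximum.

x = 6/11, y = 2/11, maximum P = -56/11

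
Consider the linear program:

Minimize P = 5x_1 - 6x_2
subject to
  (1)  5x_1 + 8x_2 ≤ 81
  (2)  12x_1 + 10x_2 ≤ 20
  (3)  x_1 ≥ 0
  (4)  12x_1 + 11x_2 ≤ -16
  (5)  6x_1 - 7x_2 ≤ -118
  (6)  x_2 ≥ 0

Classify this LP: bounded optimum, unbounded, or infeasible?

The boundaries 5x_1 + 8x_2 = 81 and 12x_1 + 11x_2 = -16 meet at (-1019/41, 1052/41), but that point violates x_1 ≥ 0. Every candidate vertex is excluded by some other constraint, so the feasible region is empty.

infeasible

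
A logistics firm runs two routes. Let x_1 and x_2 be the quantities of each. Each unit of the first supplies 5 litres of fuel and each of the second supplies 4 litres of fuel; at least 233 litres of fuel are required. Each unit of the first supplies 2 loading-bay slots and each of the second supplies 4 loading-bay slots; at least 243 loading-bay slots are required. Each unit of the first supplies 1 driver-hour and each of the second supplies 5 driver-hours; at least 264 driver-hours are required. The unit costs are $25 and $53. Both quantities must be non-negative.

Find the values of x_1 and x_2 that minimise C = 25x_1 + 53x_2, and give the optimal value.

x_1 = 53/2, x_2 = 95/2, minimum C = 3180

Feasible corners and C = 25x_1 + 53x_2:
  (0, 243/4) → C = 12879/4
  (264, 0) → C = 6600
  (53/2, 95/2) → C = 3180
The feasible region is unbounded (it extends along (0, 1), (1, 0)), but C strictly increases along every unbounded feasible direction, so there is no improving ray and the minimum is attained at a vertex.

The optimum lies where 2x_1 + 4x_2 = 243 and x_1 + 5x_2 = 264.
Solving simultaneously gives x_1 = 53/2, x_2 = 95/2.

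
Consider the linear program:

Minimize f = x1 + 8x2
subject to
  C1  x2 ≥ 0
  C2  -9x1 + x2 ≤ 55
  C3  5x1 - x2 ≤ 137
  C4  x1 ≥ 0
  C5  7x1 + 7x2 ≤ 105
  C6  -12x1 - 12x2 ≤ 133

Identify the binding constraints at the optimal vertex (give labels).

Extreme points and f = x1 + 8x2:
  (0, 0) → f = 0
  (15, 0) → f = 15
  (0, 15) → f = 120

The minimum is at (0, 0). Substituting into each constraint, equality holds for C1 and C4; the remaining constraints have slack.

C1 and C4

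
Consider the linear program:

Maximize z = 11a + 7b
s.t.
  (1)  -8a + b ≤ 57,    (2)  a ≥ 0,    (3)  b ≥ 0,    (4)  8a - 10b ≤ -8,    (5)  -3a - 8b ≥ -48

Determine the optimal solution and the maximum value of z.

a = 208/47, b = 204/47, maximum z = 3716/47

Vertices and z = 11a + 7b:
  (0, 4/5) → z = 28/5
  (0, 6) → z = 42
  (208/47, 204/47) → z = 3716/47

The optimum lies where 8a - 10b = -8 and -3a - 8b = -48.
Solving simultaneously gives a = 208/47, b = 204/47.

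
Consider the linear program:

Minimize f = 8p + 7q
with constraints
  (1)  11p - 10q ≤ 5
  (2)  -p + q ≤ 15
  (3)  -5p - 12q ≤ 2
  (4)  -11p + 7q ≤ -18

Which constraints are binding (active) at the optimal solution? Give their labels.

(1) and (4)

Corner points and f = 8p + 7q:
  (155, 170) → f = 2430
  (145/33, 13/3) → f = 2161/33
  (123/4, 183/4) → f = 2265/4

The minimum is at (145/33, 13/3). Substituting into each constraint, equality holds for (1) and (4); the remaining constraints have slack.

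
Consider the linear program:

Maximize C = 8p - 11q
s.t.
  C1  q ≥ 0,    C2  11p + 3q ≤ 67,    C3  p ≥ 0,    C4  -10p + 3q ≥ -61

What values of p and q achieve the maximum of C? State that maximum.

Corner points and C = 8p - 11q:
  (67/11, 0) → C = 536/11
  (0, 0) → C = 0
  (0, 67/3) → C = -737/3

p = 67/11, q = 0, maximum C = 536/11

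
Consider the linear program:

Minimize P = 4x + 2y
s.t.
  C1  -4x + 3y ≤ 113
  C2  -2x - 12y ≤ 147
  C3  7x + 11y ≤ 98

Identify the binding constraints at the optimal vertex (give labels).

Corner points and P = 4x + 2y:
  (-599/18, -181/27) → P = -3956/27
  (-73/5, 91/5) → P = -22
  (2793/62, -1225/62) → P = 4361/31

The minimum is at (-599/18, -181/27). Substituting into each constraint, equality holds for C1 and C2; the remaining constraints have slack.

C1 and C2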